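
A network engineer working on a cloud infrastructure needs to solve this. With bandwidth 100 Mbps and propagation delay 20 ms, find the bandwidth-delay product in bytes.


Given: bandwidth = 100 Mbps, delay = 20 ms
BDP in bits = 100 * 10^6 * 20 / 1000
BDP in bits = 2000000
BDP in bytes = 2000000 / 8 = 250000

250000


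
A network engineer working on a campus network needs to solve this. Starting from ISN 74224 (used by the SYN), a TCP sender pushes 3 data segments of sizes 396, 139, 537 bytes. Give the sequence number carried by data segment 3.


The SYN occupies sequence number ISN = 74224, so the first data byte is ISN + 1 = 74225.
SEQ of data segment i = (ISN + 1) + sum of payload sizes of segments 1..i-1.
Segment 1: SEQ = 74225, payload = 396 bytes
Segment 2: SEQ = 74621, payload = 139 bytes
Segment 3: SEQ = 74760, payload = 537 bytes
SEQ of segment 3 = 74225 + 396 + 139 = 74760

74760


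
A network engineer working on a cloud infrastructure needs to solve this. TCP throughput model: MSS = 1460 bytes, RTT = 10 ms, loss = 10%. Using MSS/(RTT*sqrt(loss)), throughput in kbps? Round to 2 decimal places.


Given: MSS = 1460 bytes, RTT = 10 ms, loss = 10%
RTT in seconds = 10 / 1000 = 0.01
Loss rate = 10% = 0.1
sqrt(loss) = sqrt(0.1) = 0.316227766017
Throughput (bytes/s) = 1460 / (0.01 * 0.316227766017) = 461692.5384
Throughput (kbps) = 461692.5384 * 8 / 1000 = 3693.540307 -> 3693.54 kbps (2 dp)

3693.54


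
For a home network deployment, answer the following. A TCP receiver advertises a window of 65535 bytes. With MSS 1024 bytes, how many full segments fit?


Given: RWND = 65535 bytes, MSS = 1024 bytes
Full segments = floor(RWND / MSS)
Full segments = floor(65535 / 1024)
Full segments = floor(63.999) = 63

63


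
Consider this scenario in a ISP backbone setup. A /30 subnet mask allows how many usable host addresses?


Given: subnet mask /30
Host bits = 32 - 30 = 2
Total addresses = 2^2 = 4
Usable hosts = 4 - 2 (network + broadcast) = 2

2


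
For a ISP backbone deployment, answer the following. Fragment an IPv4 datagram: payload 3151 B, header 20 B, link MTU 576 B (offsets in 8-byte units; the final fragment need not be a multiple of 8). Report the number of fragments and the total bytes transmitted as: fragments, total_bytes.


Max data per non-final fragment = floor((MTU - header)/8)*8 = floor((576 - 20)/8)*8 = floor(556/8)*8 = 552 B
Final fragment needs no 8-byte alignment: it can carry up to MTU - header = 556 B
Non-final fragments needed = ceil((payload - 556) / 552) = ceil(2595/552) = ceil(4.7011) = 5
Number of fragments = 5 + 1 = 6
Fragment sizes (data): 5 * 552 B + 391 B (last, 391 <= 556 OK)
Total bytes sent = payload + n_frags * header = 3151 + 6*20 = 3151 + 120 = 3271 B

6, 3271


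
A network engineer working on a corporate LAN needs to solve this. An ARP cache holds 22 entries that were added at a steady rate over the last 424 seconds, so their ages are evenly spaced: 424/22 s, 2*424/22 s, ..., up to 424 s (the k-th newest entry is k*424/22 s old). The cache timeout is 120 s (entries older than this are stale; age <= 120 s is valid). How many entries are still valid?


Ages are k * 424/22 s for k = 1..22 (spacing = 19.2727 s).
Entry k is valid iff k * 424/22 <= 120 iff k <= 22 * 120 / 424 = 6.2264
n_valid = floor(6.2264) = 6
(n_stale = 22 - 6 = 16)

6


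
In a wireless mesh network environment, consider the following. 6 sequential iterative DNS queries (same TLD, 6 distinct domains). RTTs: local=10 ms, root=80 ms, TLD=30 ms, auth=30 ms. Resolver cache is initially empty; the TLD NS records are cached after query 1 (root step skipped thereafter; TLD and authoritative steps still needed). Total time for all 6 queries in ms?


Lookup 1 (cold cache): local + root + TLD + auth = 10 + 80 + 30 + 30 = 150 ms
Lookups 2..6 (TLD NS cached -> skip root; new domain -> still ask TLD and auth): local + TLD + auth = 10 + 30 + 30 = 70 ms each
Remaining 5 lookups: 5 * 70 = 350 ms
Total = 150 + 350 = 500 ms

500


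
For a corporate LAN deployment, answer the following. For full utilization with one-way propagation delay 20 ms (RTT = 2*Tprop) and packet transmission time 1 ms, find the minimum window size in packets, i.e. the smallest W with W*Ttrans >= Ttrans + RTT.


Given: Ttrans = 1 ms, RTT = 40 ms (= 2 * Tprop, Tprop = 20 ms)
Time until first ACK returns = Ttrans + RTT = 1 + 40 = 41 ms
Need W * Ttrans >= Ttrans + RTT  ->  W >= (Ttrans + RTT) / Ttrans
(Ttrans + RTT) / Ttrans = 41 / 1 = 41
W_min = ceil(41) = 41

41


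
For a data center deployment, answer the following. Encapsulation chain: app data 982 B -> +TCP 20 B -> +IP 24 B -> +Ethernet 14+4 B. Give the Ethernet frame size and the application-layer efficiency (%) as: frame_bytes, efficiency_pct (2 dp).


TCP segment = 982 + 20 = 1002 B
IP packet = 1002 + 24 = 1026 B
Ethernet frame = 1026 + 14 + 4 = 1044 B
Efficiency = app / frame = 982 / 1044 = 0.940613 = 94.0613% -> 94.06% (2 dp)

1044, 94.06


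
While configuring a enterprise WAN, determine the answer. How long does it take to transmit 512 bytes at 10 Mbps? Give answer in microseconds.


Given: packet = 512 bytes, bandwidth = 10 Mbps
Packet in bits = 512 * 8 = 4096 bits
Bandwidth = 10 * 10^6 = 10000000 bps
Time = 4096 / 10000000 seconds
Time in us = 4096 * 10^6 / 10000000 = 409.6

409.6


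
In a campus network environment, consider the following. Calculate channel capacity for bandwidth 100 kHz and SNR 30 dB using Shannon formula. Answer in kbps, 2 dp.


Given: B = 100 kHz, SNR = 30 dB
SNR linear = 10^(30/10) = 1000
1 + SNR = 1001
log2(1001) = 9.9672262588
C = 100 * 1000 * 9.9672262588 = 996722.6259 bps
C = 996.722626 kbps -> 996.72 kbps (2 dp)

996.72


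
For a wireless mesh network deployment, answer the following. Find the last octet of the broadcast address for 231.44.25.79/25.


Given: IP = 231.44.25.79, prefix = /25
Host bits = 32 - 25 = 7
Network last octet = 79 AND mask = 0
Host part size = 2^7 - 1 = 127
Broadcast last octet = 0 OR 127 = 127

127


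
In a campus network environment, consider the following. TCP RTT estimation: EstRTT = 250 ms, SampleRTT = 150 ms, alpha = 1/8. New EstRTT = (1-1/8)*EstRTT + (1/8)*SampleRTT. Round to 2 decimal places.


Given: EstRTT = 250 ms, SampleRTT = 150 ms, alpha = 1/8
New EstRTT = (1 - alpha) * EstRTT + alpha * SampleRTT
(7/8) * 250 = 218.75
(1/8) * 150 = 18.75
New EstRTT = 218.75 + 18.75 = 237.5 ms -> 237.50 ms (2 dp)

237.50


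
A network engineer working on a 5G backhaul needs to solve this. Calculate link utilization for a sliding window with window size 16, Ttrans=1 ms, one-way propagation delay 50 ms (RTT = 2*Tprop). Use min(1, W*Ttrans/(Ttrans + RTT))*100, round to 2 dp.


Given: W = 16, Ttrans = 1 ms, RTT = 100 ms (= 2 * Tprop, Tprop = 50 ms)
Cycle time = Ttrans + RTT = 1 + 100 = 101 ms (first packet sent until its ACK returns)
W * Ttrans = 16 * 1 = 16 ms of sending per cycle
W * Ttrans / (Ttrans + RTT) = 16 / 101 = 0.158416
U = min(1, 0.158416) = 0.158416
U% = 15.84%

15.84


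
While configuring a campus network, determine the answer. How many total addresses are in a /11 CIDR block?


Given: CIDR prefix /11
Host bits = 32 - 11 = 21
Total addresses = 2^21 = 2097152

2097152


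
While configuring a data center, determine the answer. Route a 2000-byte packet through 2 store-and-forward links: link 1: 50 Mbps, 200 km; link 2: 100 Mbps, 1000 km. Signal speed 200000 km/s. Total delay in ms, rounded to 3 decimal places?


Packet = 2000 bytes = 16000 bits. Store-and-forward: sum (t_trans + t_prop) per link.
Link 1: t_trans = 16000/(50*10^6) s = 0.3200 ms; t_prop = 200/200000 s = 1.0000 ms; subtotal = 1.3200 ms
Link 2: t_trans = 16000/(100*10^6) s = 0.1600 ms; t_prop = 1000/200000 s = 5.0000 ms; subtotal = 5.1600 ms
End-to-end = 1.3200 + 5.1600 = 6.4800 ms -> 6.480 ms (3 dp)

6.480


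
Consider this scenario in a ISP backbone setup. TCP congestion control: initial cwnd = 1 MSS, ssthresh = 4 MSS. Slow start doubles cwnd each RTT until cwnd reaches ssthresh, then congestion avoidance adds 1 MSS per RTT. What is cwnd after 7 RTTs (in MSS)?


RTT 0: cwnd = 1 MSS (initial)
RTT 1: cwnd = 2 MSS (slow start, doubled)
RTT 2: cwnd = 4 MSS (slow start, doubled)
RTT 3: cwnd = 5 MSS (congestion avoidance, +1)
RTT 4: cwnd = 6 MSS (congestion avoidance, +1)
RTT 5: cwnd = 7 MSS (congestion avoidance, +1)
RTT 6: cwnd = 8 MSS (congestion avoidance, +1)
RTT 7: cwnd = 9 MSS (congestion avoidance, +1)

9


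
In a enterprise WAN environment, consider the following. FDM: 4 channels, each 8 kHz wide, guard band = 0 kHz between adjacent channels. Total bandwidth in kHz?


Given: 4 channels, 8 kHz each, guard = 0 kHz
Channel bandwidth = 4 * 8 = 32 kHz
Guard bands = 3 gaps * 0 kHz = 0 kHz
Total = 32 + 0 = 32 kHz

32


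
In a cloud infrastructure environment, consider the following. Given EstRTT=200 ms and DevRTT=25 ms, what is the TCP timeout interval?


Given: EstRTT = 200 ms, DevRTT = 25 ms
Timeout = EstRTT + 4 * DevRTT
4 * DevRTT = 4 * 25 = 100
Timeout = 200 + 100 = 300 ms

300


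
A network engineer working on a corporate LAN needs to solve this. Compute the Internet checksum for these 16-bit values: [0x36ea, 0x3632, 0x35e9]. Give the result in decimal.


Given words: [0x36ea, 0x3632, 0x35e9]
Step 1: Sum all words
Raw sum = 14058 + 13874 + 13801 = 41733
One's complement = ~41733 & 0xFFFF = 23802

23802


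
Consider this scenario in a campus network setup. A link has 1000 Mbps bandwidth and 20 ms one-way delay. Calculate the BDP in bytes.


Given: bandwidth = 1000 Mbps, delay = 20 ms
BDP in bits = 1000 * 10^6 * 20 / 1000
BDP in bits = 20000000
BDP in bytes = 20000000 / 8 = 2500000

2500000


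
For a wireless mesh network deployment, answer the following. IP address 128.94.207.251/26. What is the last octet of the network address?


Given: IP = 128.94.207.251, prefix = /26
Subnet mask = 255.255.255.192
Last octet of IP: 251
Last octet of mask: 192
Network last octet = 251 AND 192 = 192

192


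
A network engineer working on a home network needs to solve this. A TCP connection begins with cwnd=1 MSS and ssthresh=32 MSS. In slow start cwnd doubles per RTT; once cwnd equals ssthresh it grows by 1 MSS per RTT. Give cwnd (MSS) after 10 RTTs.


RTT 0: cwnd = 1 MSS (initial)
RTT 1: cwnd = 2 MSS (slow start, doubled)
RTT 2: cwnd = 4 MSS (slow start, doubled)
RTT 3: cwnd = 8 MSS (slow start, doubled)
RTT 4: cwnd = 16 MSS (slow start, doubled)
RTT 5: cwnd = 32 MSS (slow start, doubled)
RTT 6: cwnd = 33 MSS (congestion avoidance, +1)
RTT 7: cwnd = 34 MSS (congestion avoidance, +1)
RTT 8: cwnd = 35 MSS (congestion avoidance, +1)
RTT 9: cwnd = 36 MSS (congestion avoidance, +1)
RTT 10: cwnd = 37 MSS (congestion avoidance, +1)

37


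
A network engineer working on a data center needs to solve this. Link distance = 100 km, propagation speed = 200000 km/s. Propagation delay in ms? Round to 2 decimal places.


Given: distance = 100 km, speed = 200000 km/s
Delay = distance / speed = 100 / 200000 seconds
Delay in ms = 100 * 1000 / 200000
Delay = 0.5000 ms
Rounded to 2 dp = 0.50 ms

0.50


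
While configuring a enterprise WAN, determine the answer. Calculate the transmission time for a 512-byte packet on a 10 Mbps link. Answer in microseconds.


Given: packet = 512 bytes, bandwidth = 10 Mbps
Packet in bits = 512 * 8 = 4096 bits
Bandwidth = 10 * 10^6 = 10000000 bps
Time = 4096 / 10000000 seconds
Time in us = 4096 * 10^6 / 10000000 = 409.6

409.6


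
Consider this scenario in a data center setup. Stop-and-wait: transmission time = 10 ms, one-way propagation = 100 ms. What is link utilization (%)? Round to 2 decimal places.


Given: Ttrans = 10 ms, Tprop = 100 ms
RTT = 2 * Tprop = 2 * 100 = 200 ms
U = Ttrans / (Ttrans + RTT)
U = 10 / (10 + 200)
U = 10 / 210 = 0.047619
U% = 4.76%

4.76


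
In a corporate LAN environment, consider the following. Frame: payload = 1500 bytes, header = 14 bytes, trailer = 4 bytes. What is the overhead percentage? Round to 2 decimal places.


Given: payload = 1500 B, header = 14 B, trailer = 4 B
Overhead bytes = header + trailer = 14 + 4 = 18
Total frame = payload + overhead = 1500 + 18 = 1518
Overhead % = 18 / 1518 * 100 = 1.1858% -> 1.19% (2 dp)

1.19


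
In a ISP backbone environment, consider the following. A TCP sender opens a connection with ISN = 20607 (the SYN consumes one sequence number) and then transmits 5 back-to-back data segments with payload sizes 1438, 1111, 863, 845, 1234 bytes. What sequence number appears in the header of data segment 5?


The SYN occupies sequence number ISN = 20607, so the first data byte is ISN + 1 = 20608.
SEQ of data segment i = (ISN + 1) + sum of payload sizes of segments 1..i-1.
Segment 1: SEQ = 20608, payload = 1438 bytes
Segment 2: SEQ = 22046, payload = 1111 bytes
Segment 3: SEQ = 23157, payload = 863 bytes
Segment 4: SEQ = 24020, payload = 845 bytes
Segment 5: SEQ = 24865, payload = 1234 bytes
SEQ of segment 5 = 20608 + 1438 + 1111 + 863 + 845 = 24865

24865


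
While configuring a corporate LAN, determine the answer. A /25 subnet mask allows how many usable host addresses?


Given: subnet mask /25
Host bits = 32 - 25 = 7
Total addresses = 2^7 = 128
Usable hosts = 128 - 2 (network + broadcast) = 126

126


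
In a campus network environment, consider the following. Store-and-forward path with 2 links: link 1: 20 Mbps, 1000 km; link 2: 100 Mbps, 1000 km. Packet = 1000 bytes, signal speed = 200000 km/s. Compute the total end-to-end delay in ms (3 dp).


Packet = 1000 bytes = 8000 bits. Store-and-forward: sum (t_trans + t_prop) per link.
Link 1: t_trans = 8000/(20*10^6) s = 0.4000 ms; t_prop = 1000/200000 s = 5.0000 ms; subtotal = 5.4000 ms
Link 2: t_trans = 8000/(100*10^6) s = 0.0800 ms; t_prop = 1000/200000 s = 5.0000 ms; subtotal = 5.0800 ms
End-to-end = 5.4000 + 5.0800 = 10.4800 ms -> 10.480 ms (3 dp)

10.480


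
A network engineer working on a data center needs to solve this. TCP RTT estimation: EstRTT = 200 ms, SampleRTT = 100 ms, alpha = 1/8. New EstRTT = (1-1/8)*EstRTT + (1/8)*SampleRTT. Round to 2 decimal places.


Given: EstRTT = 200 ms, SampleRTT = 100 ms, alpha = 1/8
New EstRTT = (1 - alpha) * EstRTT + alpha * SampleRTT
(7/8) * 200 = 175
(1/8) * 100 = 12.5
New EstRTT = 175 + 12.5 = 187.5 ms -> 187.50 ms (2 dp)

187.50


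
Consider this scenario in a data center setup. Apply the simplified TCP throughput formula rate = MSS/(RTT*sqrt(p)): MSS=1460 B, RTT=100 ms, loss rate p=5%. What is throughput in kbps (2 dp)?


Given: MSS = 1460 bytes, RTT = 100 ms, loss = 5%
RTT in seconds = 100 / 1000 = 0.1
Loss rate = 5% = 0.05
sqrt(loss) = sqrt(0.05) = 0.223606797750
Throughput (bytes/s) = 1460 / (0.1 * 0.223606797750) = 65293.1849
Throughput (kbps) = 65293.1849 * 8 / 1000 = 522.345480 -> 522.35 kbps (2 dp)

522.35


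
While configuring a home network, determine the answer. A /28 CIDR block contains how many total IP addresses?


Given: CIDR prefix /28
Host bits = 32 - 28 = 4
Total addresses = 2^4 = 16

16


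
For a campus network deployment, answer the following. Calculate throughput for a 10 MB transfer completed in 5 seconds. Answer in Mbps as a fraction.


Given: file = 10 MB, time = 5 s
File in Mb = 10 * 8 = 80 Mb
Throughput = 80 / 5 Mbps
Throughput = 16 Mbps

16


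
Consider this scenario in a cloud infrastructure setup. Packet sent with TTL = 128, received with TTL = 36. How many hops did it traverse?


Given: initial TTL = 128, received TTL = 36
Hops = initial TTL - received TTL
Hops = 128 - 36 = 92

92


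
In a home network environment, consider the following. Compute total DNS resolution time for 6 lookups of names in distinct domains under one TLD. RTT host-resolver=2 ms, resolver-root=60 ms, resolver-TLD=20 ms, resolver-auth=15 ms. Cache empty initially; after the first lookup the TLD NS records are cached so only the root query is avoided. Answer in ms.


Lookup 1 (cold cache): local + root + TLD + auth = 2 + 60 + 20 + 15 = 97 ms
Lookups 2..6 (TLD NS cached -> skip root; new domain -> still ask TLD and auth): local + TLD + auth = 2 + 20 + 15 = 37 ms each
Remaining 5 lookups: 5 * 37 = 185 ms
Total = 97 + 185 = 282 ms

282


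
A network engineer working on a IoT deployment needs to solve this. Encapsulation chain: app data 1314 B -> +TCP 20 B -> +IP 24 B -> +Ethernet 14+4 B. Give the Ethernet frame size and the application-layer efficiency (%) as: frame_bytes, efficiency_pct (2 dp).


TCP segment = 1314 + 20 = 1334 B
IP packet = 1334 + 24 = 1358 B
Ethernet frame = 1358 + 14 + 4 = 1376 B
Efficiency = app / frame = 1314 / 1376 = 0.954942 = 95.4942% -> 95.49% (2 dp)

1376, 95.49


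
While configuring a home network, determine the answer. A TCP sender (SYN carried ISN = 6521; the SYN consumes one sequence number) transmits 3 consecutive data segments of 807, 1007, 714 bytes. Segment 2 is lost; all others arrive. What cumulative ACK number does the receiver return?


SYN uses sequence number 6521; first data byte = ISN + 1 = 6522.
Segment 1: SEQ = 6522, len = 807 B, covers [6522, 7328]
Segment 2: SEQ = 7329, len = 1007 B, covers [7329, 8335] [LOST]
Segment 3: SEQ = 8336, len = 714 B, covers [8336, 9049]
In-order data received: bytes [6522, 7328] (segments 1..1).
Segment 2 missing -> gap begins at byte 7329; later segments buffered out of order.
Cumulative ACK = next expected in-order byte = 6522 + 807 = 7329

7329


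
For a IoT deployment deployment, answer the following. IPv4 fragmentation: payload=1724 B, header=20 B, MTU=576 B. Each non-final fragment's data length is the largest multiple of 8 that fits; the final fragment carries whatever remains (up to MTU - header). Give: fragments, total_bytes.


Max data per non-final fragment = floor((MTU - header)/8)*8 = floor((576 - 20)/8)*8 = floor(556/8)*8 = 552 B
Final fragment needs no 8-byte alignment: it can carry up to MTU - header = 556 B
Non-final fragments needed = ceil((payload - 556) / 552) = ceil(1168/552) = ceil(2.1159) = 3
Number of fragments = 3 + 1 = 4
Fragment sizes (data): 3 * 552 B + 68 B (last, 68 <= 556 OK)
Total bytes sent = payload + n_frags * header = 1724 + 4*20 = 1724 + 80 = 1804 B

4, 1804


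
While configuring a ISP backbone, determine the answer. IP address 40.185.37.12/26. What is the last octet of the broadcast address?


Given: IP = 40.185.37.12, prefix = /26
Host bits = 32 - 26 = 6
Network last octet = 12 AND mask = 0
Host part size = 2^6 - 1 = 63
Broadcast last octet = 0 OR 63 = 63

63


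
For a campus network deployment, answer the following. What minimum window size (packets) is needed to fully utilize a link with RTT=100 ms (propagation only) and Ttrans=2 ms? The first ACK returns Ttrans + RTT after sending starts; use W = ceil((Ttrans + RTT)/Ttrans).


Given: Ttrans = 2 ms, RTT = 100 ms (= 2 * Tprop, Tprop = 50 ms)
Time until first ACK returns = Ttrans + RTT = 2 + 100 = 102 ms
Need W * Ttrans >= Ttrans + RTT  ->  W >= (Ttrans + RTT) / Ttrans
(Ttrans + RTT) / Ttrans = 102 / 2 = 51
W_min = ceil(51) = 51

51


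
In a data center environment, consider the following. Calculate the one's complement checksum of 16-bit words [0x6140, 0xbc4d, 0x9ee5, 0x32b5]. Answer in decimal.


Given words: [0x6140, 0xbc4d, 0x9ee5, 0x32b5]
Step 1: Sum all words
Raw sum = 24896 + 48205 + 40677 + 12981 = 126759
Step 2: Fold carry: (61223 + 1) = 61224
One's complement = ~61224 & 0xFFFF = 4311

4311


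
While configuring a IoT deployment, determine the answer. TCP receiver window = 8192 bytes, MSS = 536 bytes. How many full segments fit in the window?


Given: RWND = 8192 bytes, MSS = 536 bytes
Full segments = floor(RWND / MSS)
Full segments = floor(8192 / 536)
Full segments = floor(15.2836) = 15

15


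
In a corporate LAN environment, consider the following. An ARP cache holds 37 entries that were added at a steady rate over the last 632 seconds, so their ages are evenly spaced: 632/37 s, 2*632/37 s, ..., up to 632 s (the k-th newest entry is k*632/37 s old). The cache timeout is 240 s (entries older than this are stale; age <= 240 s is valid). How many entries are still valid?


Ages are k * 632/37 s for k = 1..37 (spacing = 17.0811 s).
Entry k is valid iff k * 632/37 <= 240 iff k <= 37 * 240 / 632 = 14.0506
n_valid = floor(14.0506) = 14
(n_stale = 37 - 14 = 23)

14


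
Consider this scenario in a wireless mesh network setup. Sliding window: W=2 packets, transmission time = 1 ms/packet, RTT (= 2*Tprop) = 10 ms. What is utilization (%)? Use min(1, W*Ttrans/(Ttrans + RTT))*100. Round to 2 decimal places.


Given: W = 2, Ttrans = 1 ms, RTT = 10 ms (= 2 * Tprop, Tprop = 5 ms)
Cycle time = Ttrans + RTT = 1 + 10 = 11 ms (first packet sent until its ACK returns)
W * Ttrans = 2 * 1 = 2 ms of sending per cycle
W * Ttrans / (Ttrans + RTT) = 2 / 11 = 0.181818
U = min(1, 0.181818) = 0.181818
U% = 18.18%

18.18


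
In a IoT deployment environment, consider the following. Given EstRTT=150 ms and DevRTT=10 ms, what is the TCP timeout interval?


Given: EstRTT = 150 ms, DevRTT = 10 ms
Timeout = EstRTT + 4 * DevRTT
4 * DevRTT = 4 * 10 = 40
Timeout = 150 + 40 = 190 ms

190


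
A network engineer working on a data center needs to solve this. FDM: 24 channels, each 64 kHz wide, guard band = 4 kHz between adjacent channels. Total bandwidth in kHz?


Given: 24 channels, 64 kHz each, guard = 4 kHz
Channel bandwidth = 24 * 64 = 1536 kHz
Guard bands = 23 gaps * 4 kHz = 92 kHz
Total = 1536 + 92 = 1628 kHz

1628


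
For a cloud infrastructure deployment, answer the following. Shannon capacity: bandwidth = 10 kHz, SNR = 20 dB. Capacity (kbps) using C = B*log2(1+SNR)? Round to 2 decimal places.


Given: B = 10 kHz, SNR = 20 dB
SNR linear = 10^(20/10) = 100
1 + SNR = 101
log2(101) = 6.6582114828
C = 10 * 1000 * 6.6582114828 = 66582.1148 bps
C = 66.582115 kbps -> 66.58 kbps (2 dp)

66.58


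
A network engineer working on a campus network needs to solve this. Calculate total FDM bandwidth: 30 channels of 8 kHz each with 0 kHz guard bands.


Given: 30 channels, 8 kHz each, guard = 0 kHz
Channel bandwidth = 30 * 8 = 240 kHz
Guard bands = 29 gaps * 0 kHz = 0 kHz
Total = 240 + 0 = 240 kHz

240


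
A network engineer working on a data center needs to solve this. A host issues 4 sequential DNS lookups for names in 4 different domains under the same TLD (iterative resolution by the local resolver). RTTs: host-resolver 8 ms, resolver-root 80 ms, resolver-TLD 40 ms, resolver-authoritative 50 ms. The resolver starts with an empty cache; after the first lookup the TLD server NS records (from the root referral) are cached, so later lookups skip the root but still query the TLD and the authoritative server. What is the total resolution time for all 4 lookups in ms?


Lookup 1 (cold cache): local + root + TLD + auth = 8 + 80 + 40 + 50 = 178 ms
Lookups 2..4 (TLD NS cached -> skip root; new domain -> still ask TLD and auth): local + TLD + auth = 8 + 40 + 50 = 98 ms each
Remaining 3 lookups: 3 * 98 = 294 ms
Total = 178 + 294 = 472 ms

472


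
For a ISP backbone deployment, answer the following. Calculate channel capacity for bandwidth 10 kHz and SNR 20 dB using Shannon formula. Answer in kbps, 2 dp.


Given: B = 10 kHz, SNR = 20 dB
SNR linear = 10^(20/10) = 100
1 + SNR = 101
log2(101) = 6.6582114828
C = 10 * 1000 * 6.6582114828 = 66582.1148 bps
C = 66.582115 kbps -> 66.58 kbps (2 dp)

66.58


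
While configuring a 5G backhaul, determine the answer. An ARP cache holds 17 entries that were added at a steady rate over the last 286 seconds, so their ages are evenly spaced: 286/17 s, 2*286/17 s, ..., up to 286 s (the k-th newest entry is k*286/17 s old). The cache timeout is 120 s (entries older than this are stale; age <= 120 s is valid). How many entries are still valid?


Ages are k * 286/17 s for k = 1..17 (spacing = 16.8235 s).
Entry k is valid iff k * 286/17 <= 120 iff k <= 17 * 120 / 286 = 7.1329
n_valid = floor(7.1329) = 7
(n_stale = 17 - 7 = 10)

7


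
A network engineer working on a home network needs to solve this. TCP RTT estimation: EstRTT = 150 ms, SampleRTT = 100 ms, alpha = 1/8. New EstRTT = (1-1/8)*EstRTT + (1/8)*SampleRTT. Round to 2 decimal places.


Given: EstRTT = 150 ms, SampleRTT = 100 ms, alpha = 1/8
New EstRTT = (1 - alpha) * EstRTT + alpha * SampleRTT
(7/8) * 150 = 131.25
(1/8) * 100 = 12.5
New EstRTT = 131.25 + 12.5 = 143.75 ms -> 143.75 ms (2 dp)

143.75


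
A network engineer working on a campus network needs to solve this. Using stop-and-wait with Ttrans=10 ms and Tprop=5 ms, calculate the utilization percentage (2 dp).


Given: Ttrans = 10 ms, Tprop = 5 ms
RTT = 2 * Tprop = 2 * 5 = 10 ms
U = Ttrans / (Ttrans + RTT)
U = 10 / (10 + 10)
U = 10 / 20 = 0.5
U% = 50.00%

50.00


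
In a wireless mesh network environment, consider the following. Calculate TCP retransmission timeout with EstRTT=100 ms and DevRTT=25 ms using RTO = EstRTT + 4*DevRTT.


Given: EstRTT = 100 ms, DevRTT = 25 ms
Timeout = EstRTT + 4 * DevRTT
4 * DevRTT = 4 * 25 = 100
Timeout = 100 + 100 = 200 ms

200


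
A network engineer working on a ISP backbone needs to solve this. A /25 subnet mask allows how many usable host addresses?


Given: subnet mask /25
Host bits = 32 - 25 = 7
Total addresses = 2^7 = 128
Usable hosts = 128 - 2 (network + broadcast) = 126

126


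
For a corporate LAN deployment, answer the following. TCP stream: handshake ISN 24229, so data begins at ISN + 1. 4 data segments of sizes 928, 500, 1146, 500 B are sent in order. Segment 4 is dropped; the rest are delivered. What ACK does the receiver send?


SYN uses sequence number 24229; first data byte = ISN + 1 = 24230.
Segment 1: SEQ = 24230, len = 928 B, covers [24230, 25157]
Segment 2: SEQ = 25158, len = 500 B, covers [25158, 25657]
Segment 3: SEQ = 25658, len = 1146 B, covers [25658, 26803]
Segment 4: SEQ = 26804, len = 500 B, covers [26804, 27303] [LOST]
In-order data received: bytes [24230, 26803] (segments 1..3).
Segment 4 missing -> gap begins at byte 26804.
Cumulative ACK = next expected in-order byte = 24230 + 928 + 500 + 1146 = 26804

26804


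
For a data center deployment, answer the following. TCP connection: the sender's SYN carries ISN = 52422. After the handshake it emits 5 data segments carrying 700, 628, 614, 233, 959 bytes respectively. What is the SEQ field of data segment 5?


The SYN occupies sequence number ISN = 52422, so the first data byte is ISN + 1 = 52423.
SEQ of data segment i = (ISN + 1) + sum of payload sizes of segments 1..i-1.
Segment 1: SEQ = 52423, payload = 700 bytes
Segment 2: SEQ = 53123, payload = 628 bytes
Segment 3: SEQ = 53751, payload = 614 bytes
Segment 4: SEQ = 54365, payload = 233 bytes
Segment 5: SEQ = 54598, payload = 959 bytes
SEQ of segment 5 = 52423 + 700 + 628 + 614 + 233 = 54598

54598


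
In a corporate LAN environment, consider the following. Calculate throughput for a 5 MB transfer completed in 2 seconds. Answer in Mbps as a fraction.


Given: file = 5 MB, time = 2 s
File in Mb = 5 * 8 = 40 Mb
Throughput = 40 / 2 Mbps
Throughput = 20 Mbps

20


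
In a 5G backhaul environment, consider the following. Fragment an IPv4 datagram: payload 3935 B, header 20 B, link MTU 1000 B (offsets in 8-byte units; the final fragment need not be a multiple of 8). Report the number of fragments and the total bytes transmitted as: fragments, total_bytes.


Max data per non-final fragment = floor((MTU - header)/8)*8 = floor((1000 - 20)/8)*8 = floor(980/8)*8 = 976 B
Final fragment needs no 8-byte alignment: it can carry up to MTU - header = 980 B
Non-final fragments needed = ceil((payload - 980) / 976) = ceil(2955/976) = ceil(3.0277) = 4
Number of fragments = 4 + 1 = 5
Fragment sizes (data): 4 * 976 B + 31 B (last, 31 <= 980 OK)
Total bytes sent = payload + n_frags * header = 3935 + 5*20 = 3935 + 100 = 4035 B

5, 4035


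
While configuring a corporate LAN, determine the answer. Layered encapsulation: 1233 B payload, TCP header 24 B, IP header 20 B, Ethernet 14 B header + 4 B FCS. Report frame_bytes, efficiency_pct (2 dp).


TCP segment = 1233 + 24 = 1257 B
IP packet = 1257 + 20 = 1277 B
Ethernet frame = 1277 + 14 + 4 = 1295 B
Efficiency = app / frame = 1233 / 1295 = 0.952124 = 95.2124% -> 95.21% (2 dp)

1295, 95.21


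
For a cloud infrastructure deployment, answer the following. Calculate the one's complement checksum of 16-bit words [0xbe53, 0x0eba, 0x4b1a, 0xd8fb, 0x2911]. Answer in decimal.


Given words: [0xbe53, 0x0eba, 0x4b1a, 0xd8fb, 0x2911]
Step 1: Sum all words
Raw sum = 48723 + 3770 + 19226 + 55547 + 10513 = 137779
Step 2: Fold carry: (6707 + 2) = 6709
One's complement = ~6709 & 0xFFFF = 58826

58826


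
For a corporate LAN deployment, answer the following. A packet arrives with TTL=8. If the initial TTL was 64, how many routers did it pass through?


Given: initial TTL = 64, received TTL = 8
Hops = initial TTL - received TTL
Hops = 64 - 8 = 56

56


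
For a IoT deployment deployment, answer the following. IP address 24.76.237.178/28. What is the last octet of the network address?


Given: IP = 24.76.237.178, prefix = /28
Subnet mask = 255.255.255.240
Last octet of IP: 178
Last octet of mask: 240
Network last octet = 178 AND 240 = 176

176


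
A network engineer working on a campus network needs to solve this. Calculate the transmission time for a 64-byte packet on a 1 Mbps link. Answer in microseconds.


Given: packet = 64 bytes, bandwidth = 1 Mbps
Packet in bits = 64 * 8 = 512 bits
Bandwidth = 1 * 10^6 = 1000000 bps
Time = 512 / 1000000 seconds
Time in us = 512 * 10^6 / 1000000 = 512

512


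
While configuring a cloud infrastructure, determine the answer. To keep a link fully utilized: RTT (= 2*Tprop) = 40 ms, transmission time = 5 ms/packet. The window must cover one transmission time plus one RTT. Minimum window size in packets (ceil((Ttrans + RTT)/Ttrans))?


Given: Ttrans = 5 ms, RTT = 40 ms (= 2 * Tprop, Tprop = 20 ms)
Time until first ACK returns = Ttrans + RTT = 5 + 40 = 45 ms
Need W * Ttrans >= Ttrans + RTT  ->  W >= (Ttrans + RTT) / Ttrans
(Ttrans + RTT) / Ttrans = 45 / 5 = 9
W_min = ceil(9) = 9

9


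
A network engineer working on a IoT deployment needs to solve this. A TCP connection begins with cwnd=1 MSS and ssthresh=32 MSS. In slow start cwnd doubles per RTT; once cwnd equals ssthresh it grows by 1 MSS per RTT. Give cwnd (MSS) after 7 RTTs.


RTT 0: cwnd = 1 MSS (initial)
RTT 1: cwnd = 2 MSS (slow start, doubled)
RTT 2: cwnd = 4 MSS (slow start, doubled)
RTT 3: cwnd = 8 MSS (slow start, doubled)
RTT 4: cwnd = 16 MSS (slow start, doubled)
RTT 5: cwnd = 32 MSS (slow start, doubled)
RTT 6: cwnd = 33 MSS (congestion avoidance, +1)
RTT 7: cwnd = 34 MSS (congestion avoidance, +1)

34


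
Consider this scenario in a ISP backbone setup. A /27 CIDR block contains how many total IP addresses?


Given: CIDR prefix /27
Host bits = 32 - 27 = 5
Total addresses = 2^5 = 32

32


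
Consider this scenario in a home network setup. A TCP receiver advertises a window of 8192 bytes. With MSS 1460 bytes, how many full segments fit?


Given: RWND = 8192 bytes, MSS = 1460 bytes
Full segments = floor(RWND / MSS)
Full segments = floor(8192 / 1460)
Full segments = floor(5.611) = 5

5


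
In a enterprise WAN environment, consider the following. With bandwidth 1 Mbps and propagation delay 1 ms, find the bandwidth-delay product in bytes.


Given: bandwidth = 1 Mbps, delay = 1 ms
BDP in bits = 1 * 10^6 * 1 / 1000
BDP in bits = 1000
BDP in bytes = 1000 / 8 = 125

125


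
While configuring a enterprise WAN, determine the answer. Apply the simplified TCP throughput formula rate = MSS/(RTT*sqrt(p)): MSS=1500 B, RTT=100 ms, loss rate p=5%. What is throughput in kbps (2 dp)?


Given: MSS = 1500 bytes, RTT = 100 ms, loss = 5%
RTT in seconds = 100 / 1000 = 0.1
Loss rate = 5% = 0.05
sqrt(loss) = sqrt(0.05) = 0.223606797750
Throughput (bytes/s) = 1500 / (0.1 * 0.223606797750) = 67082.0393
Throughput (kbps) = 67082.0393 * 8 / 1000 = 536.656315 -> 536.66 kbps (2 dp)

536.66


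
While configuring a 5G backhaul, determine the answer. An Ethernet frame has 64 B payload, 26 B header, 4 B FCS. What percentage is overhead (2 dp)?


Given: payload = 64 B, header = 26 B, trailer = 4 B
Overhead bytes = header + trailer = 26 + 4 = 30
Total frame = payload + overhead = 64 + 30 = 94
Overhead % = 30 / 94 * 100 = 31.9149% -> 31.91% (2 dp)

31.91


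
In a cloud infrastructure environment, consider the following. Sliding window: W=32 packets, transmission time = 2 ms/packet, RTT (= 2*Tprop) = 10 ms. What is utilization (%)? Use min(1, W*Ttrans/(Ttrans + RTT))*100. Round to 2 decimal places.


Given: W = 32, Ttrans = 2 ms, RTT = 10 ms (= 2 * Tprop, Tprop = 5 ms)
Cycle time = Ttrans + RTT = 2 + 10 = 12 ms (first packet sent until its ACK returns)
W * Ttrans = 32 * 2 = 64 ms of sending per cycle
W * Ttrans / (Ttrans + RTT) = 64 / 12 = 5.333333
U = min(1, 5.333333) = 1.000000
U% = 100.00%

100.00


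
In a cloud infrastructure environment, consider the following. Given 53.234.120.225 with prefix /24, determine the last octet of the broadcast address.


Given: IP = 53.234.120.225, prefix = /24
Host bits = 32 - 24 = 8
Network last octet = 225 AND mask = 0
Host part size = 2^8 - 1 = 255
Broadcast last octet = 0 OR 255 = 255

255


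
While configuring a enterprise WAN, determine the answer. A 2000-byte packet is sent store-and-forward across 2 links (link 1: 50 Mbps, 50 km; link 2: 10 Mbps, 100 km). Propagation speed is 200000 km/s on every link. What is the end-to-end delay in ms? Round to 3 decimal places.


Packet = 2000 bytes = 16000 bits. Store-and-forward: sum (t_trans + t_prop) per link.
Link 1: t_trans = 16000/(50*10^6) s = 0.3200 ms; t_prop = 50/200000 s = 0.2500 ms; subtotal = 0.5700 ms
Link 2: t_trans = 16000/(10*10^6) s = 1.6000 ms; t_prop = 100/200000 s = 0.5000 ms; subtotal = 2.1000 ms
End-to-end = 0.5700 + 2.1000 = 2.6700 ms -> 2.670 ms (3 dp)

2.670


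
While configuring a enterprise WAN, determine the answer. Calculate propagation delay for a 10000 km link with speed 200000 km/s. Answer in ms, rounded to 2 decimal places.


Given: distance = 10000 km, speed = 200000 km/s
Delay = distance / speed = 10000 / 200000 seconds
Delay in ms = 10000 * 1000 / 200000
Delay = 50.0000 ms
Rounded to 2 dp = 50.00 ms

50.00


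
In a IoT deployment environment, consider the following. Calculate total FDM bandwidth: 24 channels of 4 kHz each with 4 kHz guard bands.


Given: 24 channels, 4 kHz each, guard = 4 kHz
Channel bandwidth = 24 * 4 = 96 kHz
Guard bands = 23 gaps * 4 kHz = 92 kHz
Total = 96 + 92 = 188 kHz

188


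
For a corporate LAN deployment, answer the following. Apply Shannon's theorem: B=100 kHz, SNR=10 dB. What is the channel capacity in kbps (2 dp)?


Given: B = 100 kHz, SNR = 10 dB
SNR linear = 10^(10/10) = 10
1 + SNR = 11
log2(11) = 3.4594316186
C = 100 * 1000 * 3.4594316186 = 345943.1619 bps
C = 345.943162 kbps -> 345.94 kbps (2 dp)

345.94


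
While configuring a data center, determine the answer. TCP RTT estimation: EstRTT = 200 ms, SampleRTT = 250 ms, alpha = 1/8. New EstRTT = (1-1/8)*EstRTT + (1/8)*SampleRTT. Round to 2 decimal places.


Given: EstRTT = 200 ms, SampleRTT = 250 ms, alpha = 1/8
New EstRTT = (1 - alpha) * EstRTT + alpha * SampleRTT
(7/8) * 200 = 175
(1/8) * 250 = 31.25
New EstRTT = 175 + 31.25 = 206.25 ms -> 206.25 ms (2 dp)

206.25


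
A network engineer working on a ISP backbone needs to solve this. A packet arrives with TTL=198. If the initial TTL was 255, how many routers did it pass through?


Given: initial TTL = 255, received TTL = 198
Hops = initial TTL - received TTL
Hops = 255 - 198 = 57

57


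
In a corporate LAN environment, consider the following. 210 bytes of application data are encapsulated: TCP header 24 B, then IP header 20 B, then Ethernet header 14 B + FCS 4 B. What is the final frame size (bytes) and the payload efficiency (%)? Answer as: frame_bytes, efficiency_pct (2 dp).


TCP segment = 210 + 24 = 234 B
IP packet = 234 + 20 = 254 B
Ethernet frame = 254 + 14 + 4 = 272 B
Efficiency = app / frame = 210 / 272 = 0.772059 = 77.2059% -> 77.21% (2 dp)

272, 77.21


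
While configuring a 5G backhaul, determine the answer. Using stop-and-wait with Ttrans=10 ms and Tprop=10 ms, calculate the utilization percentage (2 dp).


Given: Ttrans = 10 ms, Tprop = 10 ms
RTT = 2 * Tprop = 2 * 10 = 20 ms
U = Ttrans / (Ttrans + RTT)
U = 10 / (10 + 20)
U = 10 / 30 = 0.333333
U% = 33.33%

33.33


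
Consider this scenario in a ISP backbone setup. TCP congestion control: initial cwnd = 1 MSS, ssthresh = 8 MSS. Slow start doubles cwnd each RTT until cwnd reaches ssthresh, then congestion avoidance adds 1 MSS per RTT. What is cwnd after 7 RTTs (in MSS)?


RTT 0: cwnd = 1 MSS (initial)
RTT 1: cwnd = 2 MSS (slow start, doubled)
RTT 2: cwnd = 4 MSS (slow start, doubled)
RTT 3: cwnd = 8 MSS (slow start, doubled)
RTT 4: cwnd = 9 MSS (congestion avoidance, +1)
RTT 5: cwnd = 10 MSS (congestion avoidance, +1)
RTT 6: cwnd = 11 MSS (congestion avoidance, +1)
RTT 7: cwnd = 12 MSS (congestion avoidance, +1)

12


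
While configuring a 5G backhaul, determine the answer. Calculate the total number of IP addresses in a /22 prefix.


Given: CIDR prefix /22
Host bits = 32 - 22 = 10
Total addresses = 2^10 = 1024

1024


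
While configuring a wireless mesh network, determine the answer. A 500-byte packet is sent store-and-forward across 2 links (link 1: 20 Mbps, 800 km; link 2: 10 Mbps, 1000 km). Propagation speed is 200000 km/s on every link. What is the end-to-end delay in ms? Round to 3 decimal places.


Packet = 500 bytes = 4000 bits. Store-and-forward: sum (t_trans + t_prop) per link.
Link 1: t_trans = 4000/(20*10^6) s = 0.2000 ms; t_prop = 800/200000 s = 4.0000 ms; subtotal = 4.2000 ms
Link 2: t_trans = 4000/(10*10^6) s = 0.4000 ms; t_prop = 1000/200000 s = 5.0000 ms; subtotal = 5.4000 ms
End-to-end = 4.2000 + 5.4000 = 9.6000 ms -> 9.600 ms (3 dp)

9.600


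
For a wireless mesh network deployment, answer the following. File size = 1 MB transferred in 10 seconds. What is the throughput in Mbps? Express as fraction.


Given: file = 1 MB, time = 10 s
File in Mb = 1 * 8 = 8 Mb
Throughput = 8 / 10 Mbps
Throughput = 4/5 Mbps

4/5


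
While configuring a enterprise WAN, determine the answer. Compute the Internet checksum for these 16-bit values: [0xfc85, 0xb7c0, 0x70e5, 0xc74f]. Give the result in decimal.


Given words: [0xfc85, 0xb7c0, 0x70e5, 0xc74f]
Step 1: Sum all words
Raw sum = 64645 + 47040 + 28901 + 51023 = 191609
Step 2: Fold carry: (60537 + 2) = 60539
One's complement = ~60539 & 0xFFFF = 4996

4996


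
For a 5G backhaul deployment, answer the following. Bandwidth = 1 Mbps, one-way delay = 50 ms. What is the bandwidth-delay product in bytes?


Given: bandwidth = 1 Mbps, delay = 50 ms
BDP in bits = 1 * 10^6 * 50 / 1000
BDP in bits = 50000
BDP in bytes = 50000 / 8 = 6250

6250


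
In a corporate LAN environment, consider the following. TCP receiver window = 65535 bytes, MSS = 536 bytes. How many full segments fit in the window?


Given: RWND = 65535 bytes, MSS = 536 bytes
Full segments = floor(RWND / MSS)
Full segments = floor(65535 / 536)
Full segments = floor(122.2668) = 122

122


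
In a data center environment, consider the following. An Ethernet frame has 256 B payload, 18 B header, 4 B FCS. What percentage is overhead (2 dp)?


Given: payload = 256 B, header = 18 B, trailer = 4 B
Overhead bytes = header + trailer = 18 + 4 = 22
Total frame = payload + overhead = 256 + 22 = 278
Overhead % = 22 / 278 * 100 = 7.9137% -> 7.91% (2 dp)

7.91


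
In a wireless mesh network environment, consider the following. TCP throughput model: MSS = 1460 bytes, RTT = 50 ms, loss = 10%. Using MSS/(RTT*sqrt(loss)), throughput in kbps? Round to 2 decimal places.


Given: MSS = 1460 bytes, RTT = 50 ms, loss = 10%
RTT in seconds = 50 / 1000 = 0.05
Loss rate = 10% = 0.1
sqrt(loss) = sqrt(0.1) = 0.316227766017
Throughput (bytes/s) = 1460 / (0.05 * 0.316227766017) = 92338.5077
Throughput (kbps) = 92338.5077 * 8 / 1000 = 738.708061 -> 738.71 kbps (2 dp)

738.71


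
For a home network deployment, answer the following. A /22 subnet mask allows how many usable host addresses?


Given: subnet mask /22
Host bits = 32 - 22 = 10
Total addresses = 2^10 = 1024
Usable hosts = 1024 - 2 (network + broadcast) = 1022

1022
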